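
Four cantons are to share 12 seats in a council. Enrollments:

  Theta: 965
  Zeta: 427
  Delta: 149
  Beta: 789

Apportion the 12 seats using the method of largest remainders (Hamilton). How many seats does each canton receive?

Theta=5, Zeta=2, Delta=1, Beta=4

Total 2330; standard divisor 2330/12 ≈ 194.167.
Standard quotas: Theta 4.970, Zeta 2.199, Delta 0.767, Beta 4.064.
Lower quotas: Theta 4, Zeta 2, Delta 0, Beta 4 (sum 10, leaving 2 seats).
Remainders in descending order: Theta 0.970, Delta 0.767, Zeta 0.199, Beta 0.064.
The surplus seats go to Theta, Delta.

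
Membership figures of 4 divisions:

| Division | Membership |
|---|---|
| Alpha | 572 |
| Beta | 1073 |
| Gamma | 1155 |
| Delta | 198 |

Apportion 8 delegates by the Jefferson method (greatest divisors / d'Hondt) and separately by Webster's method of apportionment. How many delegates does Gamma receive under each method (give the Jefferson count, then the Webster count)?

Jefferson: Alpha 1, Beta 3, Gamma 4, Delta 0.
Webster: Alpha 1, Beta 3, Gamma 3, Delta 1.
Gamma gets 4 under Jefferson and 3 under Webster.

4 and 3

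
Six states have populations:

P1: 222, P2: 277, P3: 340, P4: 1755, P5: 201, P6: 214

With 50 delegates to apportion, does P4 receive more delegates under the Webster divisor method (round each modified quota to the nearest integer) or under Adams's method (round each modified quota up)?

Webster: P1 4, P2 5, P3 6, P4 29, P5 3, P6 3.
Adams: P1 4, P2 5, P3 6, P4 27, P5 4, P6 4.
P4 gets 29 under Webster and 27 under Adams.

Webster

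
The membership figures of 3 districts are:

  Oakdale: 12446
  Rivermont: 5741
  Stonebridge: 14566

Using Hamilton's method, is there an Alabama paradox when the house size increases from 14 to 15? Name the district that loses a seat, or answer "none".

At 14 seats: Oakdale 5, Rivermont 3, Stonebridge 6.
At 15 seats: Oakdale 6, Rivermont 2, Stonebridge 7.
Rivermont drops from 3 to 2.

Rivermont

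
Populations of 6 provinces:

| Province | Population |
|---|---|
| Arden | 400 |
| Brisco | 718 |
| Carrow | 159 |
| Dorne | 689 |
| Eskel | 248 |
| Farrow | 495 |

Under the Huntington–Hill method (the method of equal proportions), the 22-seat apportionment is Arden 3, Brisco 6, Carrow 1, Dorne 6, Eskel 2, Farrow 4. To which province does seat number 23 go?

Priority for the next seat is population ÷ (√(s·(s+1))).
Priorities: Arden 115.470, Brisco 110.790, Carrow 112.430, Dorne 106.315, Eskel 101.246, Farrow 110.685.
Highest priority: Arden.

Arden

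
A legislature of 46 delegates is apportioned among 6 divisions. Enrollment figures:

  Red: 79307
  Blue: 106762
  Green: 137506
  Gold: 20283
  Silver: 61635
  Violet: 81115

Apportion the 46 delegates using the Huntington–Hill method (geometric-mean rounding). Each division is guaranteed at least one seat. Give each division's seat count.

Red: 7, Blue: 10, Green: 13, Gold: 2, Silver: 6, Violet: 8

With divisor 10719: modified quotas Red 7.399, Blue 9.960, Green 12.828, Gold 1.892, Silver 5.750, Violet 7.567.
Geometric-mean thresholds: Red √(7·8)=7.483, Blue √(9·10)=9.487, Green √(12·13)=12.490, Gold √(1·2)=1.414, Silver √(5·6)=5.477, Violet √(7·8)=7.483.
Each quota rounded against its threshold gives Red 7, Blue 10, Green 13, Gold 2, Silver 6, Violet 8 (total 46).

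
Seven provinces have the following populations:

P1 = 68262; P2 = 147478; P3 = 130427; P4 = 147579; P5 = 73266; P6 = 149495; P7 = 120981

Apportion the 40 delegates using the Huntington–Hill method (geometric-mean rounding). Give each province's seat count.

P1 3, P2 7, P3 6, P4 7, P5 4, P6 7, P7 6

With divisor 20638: modified quotas P1 3.308, P2 7.146, P3 6.320, P4 7.151, P5 3.550, P6 7.244, P7 5.862.
Geometric-mean thresholds: P1 √(3·4)=3.464, P2 √(7·8)=7.483, P3 √(6·7)=6.481, P4 √(7·8)=7.483, P5 √(3·4)=3.464, P6 √(7·8)=7.483, P7 √(5·6)=5.477.
Each quota rounded against its threshold gives P1 3, P2 7, P3 6, P4 7, P5 4, P6 7, P7 6 (total 40).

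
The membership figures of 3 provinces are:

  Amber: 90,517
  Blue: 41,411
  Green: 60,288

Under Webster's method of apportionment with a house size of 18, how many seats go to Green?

6

Standard divisor 192216/18 ≈ 10678.667; standard quotas: Amber 8.476, Blue 3.878, Green 5.646.
Rounding to the nearest integer gives Amber 8, Blue 4, Green 6 — total 18, matching the house size, so no adjustment is needed.
Green receives 6.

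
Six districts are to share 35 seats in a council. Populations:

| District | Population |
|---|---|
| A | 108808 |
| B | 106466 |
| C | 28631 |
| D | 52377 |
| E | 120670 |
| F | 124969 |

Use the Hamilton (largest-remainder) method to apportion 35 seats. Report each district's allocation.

The standard divisor is 541921/35 ≈ 15483.457.
Standard quotas: A 7.0274, B 6.8761, C 1.8491, D 3.3828, E 7.7935, F 8.0711.
Lower quotas: A 7, B 6, C 1, D 3, E 7, F 8 (sum 32, leaving 3 seats).
Remainders in descending order: B 0.8761, C 0.8491, E 0.7935, D 0.3828, F 0.0711, A 0.0274.
The surplus seats go to B, C, E.

A 7, B 7, C 2, D 3, E 8, F 8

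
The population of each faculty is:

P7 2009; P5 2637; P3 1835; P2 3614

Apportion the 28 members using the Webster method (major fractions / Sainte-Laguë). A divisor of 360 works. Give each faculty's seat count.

P7 6, P5 7, P3 5, P2 10

With modified divisor 360: modified quotas P7 5.581, P5 7.325, P3 5.097, P2 10.039.
Rounding to the nearest integer: P7 6, P5 7, P3 5, P2 10 (total 28).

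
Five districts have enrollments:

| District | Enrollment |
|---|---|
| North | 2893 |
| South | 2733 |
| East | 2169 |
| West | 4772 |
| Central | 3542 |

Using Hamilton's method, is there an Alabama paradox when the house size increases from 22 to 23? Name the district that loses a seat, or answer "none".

At 22 seats: North 4, South 4, East 3, West 6, Central 5.
At 23 seats: North 4, South 4, East 3, West 7, Central 5.
No district's allocation decreased.

none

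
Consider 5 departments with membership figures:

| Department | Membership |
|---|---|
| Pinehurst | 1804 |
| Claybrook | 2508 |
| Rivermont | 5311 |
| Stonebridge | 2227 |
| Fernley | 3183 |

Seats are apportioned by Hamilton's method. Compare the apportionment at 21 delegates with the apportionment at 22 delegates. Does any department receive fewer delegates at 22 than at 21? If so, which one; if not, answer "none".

Pinehurst

At 21 seats: Pinehurst 3, Claybrook 4, Rivermont 7, Stonebridge 3, Fernley 4.
At 22 seats: Pinehurst 2, Claybrook 4, Rivermont 8, Stonebridge 3, Fernley 5.
Pinehurst drops from 3 to 2.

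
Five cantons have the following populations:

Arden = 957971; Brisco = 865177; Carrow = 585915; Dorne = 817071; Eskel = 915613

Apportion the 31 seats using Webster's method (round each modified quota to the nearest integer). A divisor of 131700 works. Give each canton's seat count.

Arden: 7, Brisco: 7, Carrow: 4, Dorne: 6, Eskel: 7

With modified divisor 131700: modified quotas Arden 7.274, Brisco 6.569, Carrow 4.449, Dorne 6.204, Eskel 6.952.
Rounding to the nearest integer: Arden 7, Brisco 7, Carrow 4, Dorne 6, Eskel 7 (total 31).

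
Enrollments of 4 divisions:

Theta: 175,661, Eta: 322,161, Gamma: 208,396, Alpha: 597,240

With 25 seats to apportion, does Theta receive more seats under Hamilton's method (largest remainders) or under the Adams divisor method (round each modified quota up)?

Hamilton: Theta 3, Eta 6, Gamma 4, Alpha 12.
Adams: Theta 4, Eta 6, Gamma 4, Alpha 11.
Theta gets 3 under Hamilton and 4 under Adams.

Adams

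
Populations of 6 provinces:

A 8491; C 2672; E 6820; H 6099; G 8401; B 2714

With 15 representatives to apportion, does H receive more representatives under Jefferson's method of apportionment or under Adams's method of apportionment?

Adams

Jefferson: A 4, C 1, E 3, H 2, G 4, B 1.
Adams: A 4, C 1, E 3, H 3, G 3, B 1.
H gets 2 under Jefferson and 3 under Adams.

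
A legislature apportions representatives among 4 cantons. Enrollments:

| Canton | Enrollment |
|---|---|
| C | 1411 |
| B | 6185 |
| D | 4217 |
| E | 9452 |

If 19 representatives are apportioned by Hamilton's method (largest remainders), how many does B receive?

Total 21265; standard divisor 21265/19 ≈ 1119.211.
Standard quotas: C 1.2607, B 5.5262, D 3.7678, E 8.4452.
Lower quotas: C 1, B 5, D 3, E 8 (sum 17, leaving 2 seats).
Remainders in descending order: D 0.7678, B 0.5262, E 0.4452, C 0.2607.
Largest remainders: D, B receive the extra seats.
B receives 6.

6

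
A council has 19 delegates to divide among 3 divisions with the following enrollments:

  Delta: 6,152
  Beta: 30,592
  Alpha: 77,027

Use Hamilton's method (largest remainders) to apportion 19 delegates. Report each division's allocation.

Delta 1, Beta 5, Alpha 13

Total 113771; standard divisor 113771/19 ≈ 5987.947.
Standard quotas: Delta 1.0274, Beta 5.1089, Alpha 12.8637.
Lower quotas: Delta 1, Beta 5, Alpha 12 (sum 18, leaving 1 seat).
Remainders in descending order: Alpha 0.8637, Beta 0.1089, Delta 0.0274.
Largest remainder: Alpha receives the extra seat.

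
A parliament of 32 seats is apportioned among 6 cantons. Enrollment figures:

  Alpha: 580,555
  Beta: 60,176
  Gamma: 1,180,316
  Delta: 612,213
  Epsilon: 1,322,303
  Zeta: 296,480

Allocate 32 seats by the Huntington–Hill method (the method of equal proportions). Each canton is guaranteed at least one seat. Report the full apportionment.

Alpha 5, Beta 1, Gamma 9, Delta 5, Epsilon 10, Zeta 2

With divisor 127946: modified quotas Alpha 4.538, Beta 0.470, Gamma 9.225, Delta 4.785, Epsilon 10.335, Zeta 2.317.
Geometric-mean thresholds: Alpha √(4·5)=4.472, Beta (min 1), Gamma √(9·10)=9.487, Delta √(4·5)=4.472, Epsilon √(10·11)=10.488, Zeta √(2·3)=2.449.
Each quota rounded against its threshold gives Alpha 5, Beta 1, Gamma 9, Delta 5, Epsilon 10, Zeta 2 (total 32).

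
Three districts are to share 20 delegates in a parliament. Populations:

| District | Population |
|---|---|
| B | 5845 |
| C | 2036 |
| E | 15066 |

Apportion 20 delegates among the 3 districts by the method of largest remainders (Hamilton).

The standard divisor is 22947/20 ≈ 1147.35.
Standard quotas: B 5.0943, C 1.7745, E 13.1311.
Lower quotas: B 5, C 1, E 13 (sum 19, leaving 1 seat).
Remainders in descending order: C 0.7745, E 0.1311, B 0.0943.
Largest remainder: C receives the extra seat.

B 5, C 2, E 13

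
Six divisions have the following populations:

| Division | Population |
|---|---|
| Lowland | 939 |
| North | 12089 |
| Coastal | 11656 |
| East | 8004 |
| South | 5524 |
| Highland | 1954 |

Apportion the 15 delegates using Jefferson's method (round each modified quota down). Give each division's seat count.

Standard divisor 40166/15 ≈ 2677.733; standard quotas: Lowland 0.351, North 4.515, Coastal 4.353, East 2.989, South 2.063, Highland 0.730.
Rounding down gives 0, 4, 4, 2, 2, 0 = 12 seats, so the divisor must be adjusted.
With modified divisor 2200: modified quotas Lowland 0.427, North 5.495, Coastal 5.298, East 3.638, South 2.511, Highland 0.888.
Rounding down: Lowland 0, North 5, Coastal 5, East 3, South 2, Highland 0 (total 15).

Lowland 0, North 5, Coastal 5, East 3, South 2, Highland 0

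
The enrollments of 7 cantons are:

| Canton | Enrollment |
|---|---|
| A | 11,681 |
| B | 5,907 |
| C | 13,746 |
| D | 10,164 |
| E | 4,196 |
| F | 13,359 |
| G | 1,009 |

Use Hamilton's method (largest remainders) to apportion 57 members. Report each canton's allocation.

The standard divisor is 60062/57 ≈ 1053.719.
Standard quotas: A 11.0855, B 5.6059, C 13.0452, D 9.6458, E 3.9821, F 12.6779, G 0.9576.
Lower quotas: A 11, B 5, C 13, D 9, E 3, F 12, G 0 (sum 53, leaving 4 seats).
Remainders in descending order: E 0.9821, G 0.9576, F 0.6779, D 0.6458, B 0.6059, A 0.0855, C 0.0452.
The surplus seats go to E, G, F, D.

A 11, B 5, C 13, D 10, E 4, F 13, G 1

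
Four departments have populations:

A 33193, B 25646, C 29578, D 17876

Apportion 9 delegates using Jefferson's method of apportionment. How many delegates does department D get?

1

Standard divisor 106293/9 ≈ 11810.333; standard quotas: A 2.811, B 2.171, C 2.504, D 1.514.
Rounding down gives 2, 2, 2, 1 = 7 seats, so the divisor must be adjusted.
With modified divisor 9400: modified quotas A 3.531, B 2.728, C 3.147, D 1.902.
Rounding down: A 3, B 2, C 3, D 1 (total 9).
D receives 1.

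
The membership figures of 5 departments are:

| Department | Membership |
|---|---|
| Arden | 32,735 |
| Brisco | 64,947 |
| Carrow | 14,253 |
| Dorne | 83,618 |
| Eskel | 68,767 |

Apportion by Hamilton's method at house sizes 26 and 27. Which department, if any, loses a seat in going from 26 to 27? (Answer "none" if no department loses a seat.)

At 26 seats: Arden 3, Brisco 6, Carrow 2, Dorne 8, Eskel 7.
At 27 seats: Arden 3, Brisco 7, Carrow 1, Dorne 9, Eskel 7.
Carrow drops from 2 to 1.

Carrow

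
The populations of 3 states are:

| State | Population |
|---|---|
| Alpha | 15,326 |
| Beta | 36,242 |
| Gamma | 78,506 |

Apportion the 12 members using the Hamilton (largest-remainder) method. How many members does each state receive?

Alpha: 2; Beta: 3; Gamma: 7

The standard divisor is 130074/12 ≈ 10839.5.
Standard quotas: Alpha 1.4139, Beta 3.3435, Gamma 7.2426.
Lower quotas: Alpha 1, Beta 3, Gamma 7 (sum 11, leaving 1 seat).
Remainders in descending order: Alpha 0.4139, Beta 0.3435, Gamma 0.2426.
The surplus seat goes to Alpha.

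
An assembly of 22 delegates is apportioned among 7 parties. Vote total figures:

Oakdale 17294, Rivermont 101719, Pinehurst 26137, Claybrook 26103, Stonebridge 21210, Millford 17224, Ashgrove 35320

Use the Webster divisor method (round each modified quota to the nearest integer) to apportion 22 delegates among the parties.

Standard divisor 245007/22 ≈ 11136.682; standard quotas: Oakdale 1.553, Rivermont 9.134, Pinehurst 2.347, Claybrook 2.344, Stonebridge 1.905, Millford 1.547, Ashgrove 3.172.
Rounding to the nearest integer gives Oakdale 2, Rivermont 9, Pinehurst 2, Claybrook 2, Stonebridge 2, Millford 2, Ashgrove 3 — total 22, matching the house size, so no adjustment is needed.

Oakdale=2; Rivermont=9; Pinehurst=2; Claybrook=2; Stonebridge=2; Millford=2; Ashgrove=3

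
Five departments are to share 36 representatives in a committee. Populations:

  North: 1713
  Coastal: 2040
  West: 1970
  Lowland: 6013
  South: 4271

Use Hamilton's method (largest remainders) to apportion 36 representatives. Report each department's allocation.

Standard divisor: 16007 ÷ 36 ≈ 444.639.
Standard quotas: North 3.8526, Coastal 4.5880, West 4.4306, Lowland 13.5233, South 9.6055.
Lower quotas: North 3, Coastal 4, West 4, Lowland 13, South 9 (sum 33, leaving 3 seats).
Remainders in descending order: North 0.8526, South 0.6055, Coastal 0.5880, Lowland 0.5233, West 0.4306.
Largest remainders: North, South, Coastal receive the extra seats.

North=4, Coastal=5, West=4, Lowland=13, South=10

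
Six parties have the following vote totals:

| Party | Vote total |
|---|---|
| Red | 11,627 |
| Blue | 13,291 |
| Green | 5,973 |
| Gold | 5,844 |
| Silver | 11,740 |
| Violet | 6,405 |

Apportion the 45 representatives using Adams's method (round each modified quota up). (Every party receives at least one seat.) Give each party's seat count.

Red: 9; Blue: 11; Green: 5; Gold: 5; Silver: 10; Violet: 5

Standard divisor 54880/45 ≈ 1219.556; standard quotas: Red 9.534, Blue 10.898, Green 4.898, Gold 4.792, Silver 9.626, Violet 5.252.
Rounding up gives 10, 11, 5, 5, 10, 6 = 47 seats, so the divisor must be adjusted.
With modified divisor 1300: modified quotas Red 8.944, Blue 10.224, Green 4.595, Gold 4.495, Silver 9.031, Violet 4.927.
Rounding up: Red 9, Blue 11, Green 5, Gold 5, Silver 10, Violet 5 (total 45).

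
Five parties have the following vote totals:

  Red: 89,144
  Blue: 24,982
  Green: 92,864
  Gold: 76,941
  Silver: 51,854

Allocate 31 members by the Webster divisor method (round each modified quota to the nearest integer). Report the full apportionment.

Standard divisor 335785/31 ≈ 10831.774; standard quotas: Red 8.230, Blue 2.306, Green 8.573, Gold 7.103, Silver 4.787.
Rounding to the nearest integer gives Red 8, Blue 2, Green 9, Gold 7, Silver 5 — total 31, matching the house size, so no adjustment is needed.

Red 8, Blue 2, Green 9, Gold 7, Silver 5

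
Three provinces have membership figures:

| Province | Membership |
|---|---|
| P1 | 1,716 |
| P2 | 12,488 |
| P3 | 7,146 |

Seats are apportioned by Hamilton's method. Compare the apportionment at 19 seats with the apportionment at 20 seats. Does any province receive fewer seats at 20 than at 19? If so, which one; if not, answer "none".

P1

At 19 seats: P1 2, P2 11, P3 6.
At 20 seats: P1 1, P2 12, P3 7.
P1 drops from 2 to 1.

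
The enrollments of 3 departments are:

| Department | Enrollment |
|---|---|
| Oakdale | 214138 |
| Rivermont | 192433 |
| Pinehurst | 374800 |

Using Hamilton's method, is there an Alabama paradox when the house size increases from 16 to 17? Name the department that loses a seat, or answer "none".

none

At 16 seats: Oakdale 4, Rivermont 4, Pinehurst 8.
At 17 seats: Oakdale 5, Rivermont 4, Pinehurst 8.
No department's allocation decreased.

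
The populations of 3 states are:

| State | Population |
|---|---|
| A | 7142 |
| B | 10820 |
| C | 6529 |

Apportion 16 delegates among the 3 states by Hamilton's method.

A 5, B 7, C 4

Standard divisor: 24491 ÷ 16 ≈ 1530.688.
Standard quotas: A 4.6659, B 7.0687, C 4.2654.
Lower quotas: A 4, B 7, C 4 (sum 15, leaving 1 seat).
Remainders in descending order: A 0.6659, C 0.2654, B 0.0687.
Largest remainder: A receives the extra seat.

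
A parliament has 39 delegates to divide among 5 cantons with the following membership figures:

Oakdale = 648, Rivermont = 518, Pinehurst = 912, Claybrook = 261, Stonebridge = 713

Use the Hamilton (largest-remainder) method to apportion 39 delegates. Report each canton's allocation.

Oakdale 8, Rivermont 7, Pinehurst 12, Claybrook 3, Stonebridge 9

Total 3052; standard divisor 3052/39 ≈ 78.256.
Standard quotas: Oakdale 8.280, Rivermont 6.619, Pinehurst 11.654, Claybrook 3.335, Stonebridge 9.111.
Lower quotas: Oakdale 8, Rivermont 6, Pinehurst 11, Claybrook 3, Stonebridge 9 (sum 37, leaving 2 seats).
Remainders in descending order: Pinehurst 0.654, Rivermont 0.619, Claybrook 0.335, Oakdale 0.280, Stonebridge 0.111.
The surplus seats go to Pinehurst, Rivermont.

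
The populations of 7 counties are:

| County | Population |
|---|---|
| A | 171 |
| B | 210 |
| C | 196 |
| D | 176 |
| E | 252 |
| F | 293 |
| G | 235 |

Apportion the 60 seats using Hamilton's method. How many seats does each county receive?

A 7; B 8; C 8; D 7; E 10; F 11; G 9

Total 1533; standard divisor 1533/60 ≈ 25.55.
Standard quotas: A 6.693, B 8.219, C 7.671, D 6.888, E 9.863, F 11.468, G 9.198.
Lower quotas: A 6, B 8, C 7, D 6, E 9, F 11, G 9 (sum 56, leaving 4 seats).
Remainders in descending order: D 0.888, E 0.863, A 0.693, C 0.671, F 0.468, B 0.219, G 0.198.
The surplus seats go to D, E, A, C.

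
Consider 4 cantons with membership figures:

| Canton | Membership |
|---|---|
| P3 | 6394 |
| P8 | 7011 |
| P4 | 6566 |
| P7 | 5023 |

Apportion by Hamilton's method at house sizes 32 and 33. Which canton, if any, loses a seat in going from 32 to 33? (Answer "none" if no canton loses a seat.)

none

At 32 seats: P3 8, P8 9, P4 8, P7 7.
At 33 seats: P3 8, P8 9, P4 9, P7 7.
No canton's allocation decreased.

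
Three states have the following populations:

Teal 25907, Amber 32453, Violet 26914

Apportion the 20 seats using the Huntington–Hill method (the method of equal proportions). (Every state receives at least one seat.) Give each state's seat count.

With divisor 4245: modified quotas Teal 6.103, Amber 7.645, Violet 6.340.
Geometric-mean thresholds: Teal √(6·7)=6.481, Amber √(7·8)=7.483, Violet √(6·7)=6.481.
Each quota rounded against its threshold gives Teal 6, Amber 8, Violet 6 (total 20).

Teal 6, Amber 8, Violet 6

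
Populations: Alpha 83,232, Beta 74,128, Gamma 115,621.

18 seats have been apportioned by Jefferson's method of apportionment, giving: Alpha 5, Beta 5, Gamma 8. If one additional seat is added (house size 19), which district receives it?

Alpha

Priority for the next seat is population ÷ (current seats + 1).
Priorities: Alpha 13872.000, Beta 12354.667, Gamma 12846.778.
Highest priority: Alpha.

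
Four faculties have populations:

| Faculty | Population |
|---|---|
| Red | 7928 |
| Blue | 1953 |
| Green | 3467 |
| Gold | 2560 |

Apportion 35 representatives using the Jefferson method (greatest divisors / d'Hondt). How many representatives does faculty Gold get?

Standard divisor 15908/35 ≈ 454.514; standard quotas: Red 17.443, Blue 4.297, Green 7.628, Gold 5.632.
Rounding down gives 17, 4, 7, 5 = 33 seats, so the divisor must be adjusted.
With modified divisor 430: modified quotas Red 18.437, Blue 4.542, Green 8.063, Gold 5.953.
Rounding down: Red 18, Blue 4, Green 8, Gold 5 (total 35).
Gold receives 5.

5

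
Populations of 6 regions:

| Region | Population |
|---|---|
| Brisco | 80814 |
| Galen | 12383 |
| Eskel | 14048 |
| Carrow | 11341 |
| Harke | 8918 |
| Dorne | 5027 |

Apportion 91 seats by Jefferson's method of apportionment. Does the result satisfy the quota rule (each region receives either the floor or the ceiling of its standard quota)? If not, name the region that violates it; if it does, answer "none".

Standard quotas: Brisco 55.489, Galen 8.503, Eskel 9.646, Carrow 7.787, Harke 6.123, Dorne 3.452.
Jefferson allocation: Brisco 57, Galen 8, Eskel 9, Carrow 8, Harke 6, Dorne 3.
Brisco has quota 55.489 (lower 55, upper 56) but receives 57 — outside the quota interval.

Brisco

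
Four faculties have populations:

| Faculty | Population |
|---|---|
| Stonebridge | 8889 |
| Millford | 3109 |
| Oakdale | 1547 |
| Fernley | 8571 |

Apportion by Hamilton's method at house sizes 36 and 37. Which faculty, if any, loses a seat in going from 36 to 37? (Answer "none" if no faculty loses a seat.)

none

At 36 seats: Stonebridge 14, Millford 5, Oakdale 3, Fernley 14.
At 37 seats: Stonebridge 15, Millford 5, Oakdale 3, Fernley 14.
No faculty's allocation decreased.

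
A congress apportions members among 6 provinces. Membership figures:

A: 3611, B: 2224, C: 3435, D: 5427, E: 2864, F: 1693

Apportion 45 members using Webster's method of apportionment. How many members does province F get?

Standard divisor 19254/45 ≈ 427.867; standard quotas: A 8.440, B 5.198, C 8.028, D 12.684, E 6.694, F 3.957.
Rounding to the nearest integer gives A 8, B 5, C 8, D 13, E 7, F 4 — total 45, matching the house size, so no adjustment is needed.
F receives 4.

4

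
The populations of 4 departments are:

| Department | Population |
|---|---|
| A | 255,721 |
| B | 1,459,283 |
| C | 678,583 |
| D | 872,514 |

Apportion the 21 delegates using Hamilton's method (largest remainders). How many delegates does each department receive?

Standard divisor: 3266101 ÷ 21 ≈ 155528.619.
Standard quotas: A 1.6442, B 9.3827, C 4.3631, D 5.6100.
Lower quotas: A 1, B 9, C 4, D 5 (sum 19, leaving 2 seats).
Remainders in descending order: A 0.6442, D 0.6100, B 0.3827, C 0.3631.
The surplus seats go to A, D.

A 2; B 9; C 4; D 6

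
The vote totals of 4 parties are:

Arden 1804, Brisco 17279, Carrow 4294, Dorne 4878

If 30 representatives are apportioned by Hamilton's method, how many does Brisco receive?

18

Standard divisor: 28255 ÷ 30 ≈ 941.833.
Standard quotas: Arden 1.9154, Brisco 18.3461, Carrow 4.5592, Dorne 5.1793.
Lower quotas: Arden 1, Brisco 18, Carrow 4, Dorne 5 (sum 28, leaving 2 seats).
Remainders in descending order: Arden 0.9154, Carrow 0.5592, Brisco 0.3461, Dorne 0.1793.
Largest remainders: Arden, Carrow receive the extra seats.
Brisco receives 18.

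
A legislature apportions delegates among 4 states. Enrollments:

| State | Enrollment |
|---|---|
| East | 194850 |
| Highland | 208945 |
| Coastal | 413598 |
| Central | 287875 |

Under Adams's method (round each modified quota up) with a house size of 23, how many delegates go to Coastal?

Standard divisor 1105268/23 ≈ 48055.13; standard quotas: East 4.055, Highland 4.348, Coastal 8.607, Central 5.991.
Rounding up gives 5, 5, 9, 6 = 25 seats, so the divisor must be adjusted.
With modified divisor 51970: modified quotas East 3.749, Highland 4.020, Coastal 7.958, Central 5.539.
Rounding up: East 4, Highland 5, Coastal 8, Central 6 (total 23).
Coastal receives 8.

8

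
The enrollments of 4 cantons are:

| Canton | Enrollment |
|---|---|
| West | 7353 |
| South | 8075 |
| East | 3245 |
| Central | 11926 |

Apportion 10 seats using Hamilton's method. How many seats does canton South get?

3

Total 30599; standard divisor 30599/10 ≈ 3059.9.
Standard quotas: West 2.4030, South 2.6390, East 1.0605, Central 3.8975.
Lower quotas: West 2, South 2, East 1, Central 3 (sum 8, leaving 2 seats).
Remainders in descending order: Central 0.8975, South 0.6390, West 0.4030, East 0.0605.
Largest remainders: Central, South receive the extra seats.
South receives 3.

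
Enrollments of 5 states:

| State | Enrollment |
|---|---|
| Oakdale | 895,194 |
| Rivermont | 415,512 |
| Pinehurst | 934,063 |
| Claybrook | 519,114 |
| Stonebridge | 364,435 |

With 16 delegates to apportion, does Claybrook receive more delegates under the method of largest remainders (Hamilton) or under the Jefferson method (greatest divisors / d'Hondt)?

Hamilton: Oakdale 4, Rivermont 2, Pinehurst 5, Claybrook 3, Stonebridge 2.
Jefferson: Oakdale 5, Rivermont 2, Pinehurst 5, Claybrook 2, Stonebridge 2.
Claybrook gets 3 under Hamilton and 2 under Jefferson.

Hamilton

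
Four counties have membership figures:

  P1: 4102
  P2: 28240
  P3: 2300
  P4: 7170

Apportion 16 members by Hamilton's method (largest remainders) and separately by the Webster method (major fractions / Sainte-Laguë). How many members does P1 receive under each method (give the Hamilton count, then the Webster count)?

Hamilton: P1 1, P2 11, P3 1, P4 3.
Webster: P1 2, P2 10, P3 1, P4 3.
P1 gets 1 under Hamilton and 2 under Webster.

1 and 2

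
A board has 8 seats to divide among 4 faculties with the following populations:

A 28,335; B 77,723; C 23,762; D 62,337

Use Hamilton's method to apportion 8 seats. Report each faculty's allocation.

Standard divisor: 192157 ÷ 8 ≈ 24019.625.
Standard quotas: A 1.1797, B 3.2358, C 0.9893, D 2.5953.
Lower quotas: A 1, B 3, C 0, D 2 (sum 6, leaving 2 seats).
Remainders in descending order: C 0.9893, D 0.5953, B 0.2358, A 0.1797.
Largest remainders: C, D receive the extra seats.

A=1, B=3, C=1, D=3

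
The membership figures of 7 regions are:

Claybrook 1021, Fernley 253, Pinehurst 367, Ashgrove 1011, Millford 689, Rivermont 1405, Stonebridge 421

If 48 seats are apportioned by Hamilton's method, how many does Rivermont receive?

13

Standard divisor: 5167 ÷ 48 ≈ 107.646.
Standard quotas: Claybrook 9.485, Fernley 2.350, Pinehurst 3.409, Ashgrove 9.392, Millford 6.401, Rivermont 13.052, Stonebridge 3.911.
Lower quotas: Claybrook 9, Fernley 2, Pinehurst 3, Ashgrove 9, Millford 6, Rivermont 13, Stonebridge 3 (sum 45, leaving 3 seats).
Remainders in descending order: Stonebridge 0.911, Claybrook 0.485, Pinehurst 0.409, Millford 0.401, Ashgrove 0.392, Fernley 0.350, Rivermont 0.052.
Largest remainders: Stonebridge, Claybrook, Pinehurst receive the extra seats.
Rivermont receives 13.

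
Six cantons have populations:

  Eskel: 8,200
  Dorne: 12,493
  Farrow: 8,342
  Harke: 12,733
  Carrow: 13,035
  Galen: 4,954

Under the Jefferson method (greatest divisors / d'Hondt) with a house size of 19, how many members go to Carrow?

4

Standard divisor 59757/19 ≈ 3145.105; standard quotas: Eskel 2.607, Dorne 3.972, Farrow 2.652, Harke 4.049, Carrow 4.145, Galen 1.575.
Rounding down gives 2, 3, 2, 4, 4, 1 = 16 seats, so the divisor must be adjusted.
With modified divisor 2700: modified quotas Eskel 3.037, Dorne 4.627, Farrow 3.090, Harke 4.716, Carrow 4.828, Galen 1.835.
Rounding down: Eskel 3, Dorne 4, Farrow 3, Harke 4, Carrow 4, Galen 1 (total 19).
Carrow receives 4.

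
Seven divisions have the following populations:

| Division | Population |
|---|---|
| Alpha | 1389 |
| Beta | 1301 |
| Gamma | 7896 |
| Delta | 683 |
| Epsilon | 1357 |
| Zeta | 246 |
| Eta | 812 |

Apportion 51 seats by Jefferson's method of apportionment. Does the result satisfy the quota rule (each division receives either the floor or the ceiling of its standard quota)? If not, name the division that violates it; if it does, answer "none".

Standard quotas: Alpha 5.177, Beta 4.849, Gamma 29.428, Delta 2.546, Epsilon 5.058, Zeta 0.917, Eta 3.026.
Jefferson allocation: Alpha 5, Beta 5, Gamma 31, Delta 2, Epsilon 5, Zeta 0, Eta 3.
Gamma has quota 29.428 (lower 29, upper 30) but receives 31 — outside the quota interval.

Gamma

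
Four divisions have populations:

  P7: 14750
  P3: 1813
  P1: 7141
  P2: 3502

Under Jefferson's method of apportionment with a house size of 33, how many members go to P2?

Standard divisor 27206/33 ≈ 824.424; standard quotas: P7 17.891, P3 2.199, P1 8.662, P2 4.248.
Rounding down gives 17, 2, 8, 4 = 31 seats, so the divisor must be adjusted.
With modified divisor 780: modified quotas P7 18.910, P3 2.324, P1 9.155, P2 4.490.
Rounding down: P7 18, P3 2, P1 9, P2 4 (total 33).
P2 receives 4.

4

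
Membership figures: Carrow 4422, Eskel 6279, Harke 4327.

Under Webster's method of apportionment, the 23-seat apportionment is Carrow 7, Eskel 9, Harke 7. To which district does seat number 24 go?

Priority for the next seat is population ÷ (current seats + 0.5).
Priorities: Carrow 589.600, Eskel 660.947, Harke 576.933.
Highest priority: Eskel.

Eskel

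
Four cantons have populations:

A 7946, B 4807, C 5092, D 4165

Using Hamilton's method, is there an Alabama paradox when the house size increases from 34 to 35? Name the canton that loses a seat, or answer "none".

At 34 seats: A 12, B 7, C 8, D 7.
At 35 seats: A 13, B 8, C 8, D 6.
D drops from 7 to 6.

D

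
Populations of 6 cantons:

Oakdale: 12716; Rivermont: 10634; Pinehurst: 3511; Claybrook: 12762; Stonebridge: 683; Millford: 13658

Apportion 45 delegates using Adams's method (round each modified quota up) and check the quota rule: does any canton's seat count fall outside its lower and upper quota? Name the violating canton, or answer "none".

Standard quotas: Oakdale 10.604, Rivermont 8.868, Pinehurst 2.928, Claybrook 10.642, Stonebridge 0.570, Millford 11.389.
Adams allocation: Oakdale 10, Rivermont 9, Pinehurst 3, Claybrook 11, Stonebridge 1, Millford 11.
Every allocation lies between the lower and upper quota.

none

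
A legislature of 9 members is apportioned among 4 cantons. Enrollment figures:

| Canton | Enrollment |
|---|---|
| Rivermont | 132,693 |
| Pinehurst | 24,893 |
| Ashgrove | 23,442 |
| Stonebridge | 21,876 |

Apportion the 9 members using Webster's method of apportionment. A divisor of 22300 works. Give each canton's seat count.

With modified divisor 22300: modified quotas Rivermont 5.950, Pinehurst 1.116, Ashgrove 1.051, Stonebridge 0.981.
Rounding to the nearest integer: Rivermont 6, Pinehurst 1, Ashgrove 1, Stonebridge 1 (total 9).

Rivermont 6; Pinehurst 1; Ashgrove 1; Stonebridge 1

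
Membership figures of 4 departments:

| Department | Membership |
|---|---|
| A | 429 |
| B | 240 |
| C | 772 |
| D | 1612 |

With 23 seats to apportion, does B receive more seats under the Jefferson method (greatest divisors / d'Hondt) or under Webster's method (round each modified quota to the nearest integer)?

Webster

Jefferson: A 3, B 1, C 6, D 13.
Webster: A 3, B 2, C 6, D 12.
B gets 1 under Jefferson and 2 under Webster.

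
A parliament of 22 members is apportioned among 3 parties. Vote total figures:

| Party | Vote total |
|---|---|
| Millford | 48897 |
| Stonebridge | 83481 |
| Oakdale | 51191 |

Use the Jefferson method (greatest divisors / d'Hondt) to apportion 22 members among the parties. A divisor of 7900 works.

With modified divisor 7900: modified quotas Millford 6.189, Stonebridge 10.567, Oakdale 6.480.
Rounding down: Millford 6, Stonebridge 10, Oakdale 6 (total 22).

Millford 6, Stonebridge 10, Oakdale 6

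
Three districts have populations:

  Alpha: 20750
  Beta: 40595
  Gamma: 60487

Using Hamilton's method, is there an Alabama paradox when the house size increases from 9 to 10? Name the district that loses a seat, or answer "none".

At 9 seats: Alpha 2, Beta 3, Gamma 4.
At 10 seats: Alpha 2, Beta 3, Gamma 5.
No district's allocation decreased.

none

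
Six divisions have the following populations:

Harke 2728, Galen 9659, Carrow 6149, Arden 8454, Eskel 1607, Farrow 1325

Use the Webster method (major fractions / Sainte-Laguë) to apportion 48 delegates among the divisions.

Standard divisor 29922/48 ≈ 623.375; standard quotas: Harke 4.376, Galen 15.495, Carrow 9.864, Arden 13.562, Eskel 2.578, Farrow 2.126.
Rounding to the nearest integer gives Harke 4, Galen 15, Carrow 10, Arden 14, Eskel 3, Farrow 2 — total 48, matching the house size, so no adjustment is needed.

Harke=4, Galen=15, Carrow=10, Arden=14, Eskel=3, Farrow=2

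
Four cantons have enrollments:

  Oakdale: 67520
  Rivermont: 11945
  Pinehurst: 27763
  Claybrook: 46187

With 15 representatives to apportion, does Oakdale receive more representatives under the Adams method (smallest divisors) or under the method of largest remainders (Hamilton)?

Adams: Oakdale 6, Rivermont 2, Pinehurst 3, Claybrook 4.
Hamilton: Oakdale 7, Rivermont 1, Pinehurst 3, Claybrook 4.
Oakdale gets 6 under Adams and 7 under Hamilton.

Hamilton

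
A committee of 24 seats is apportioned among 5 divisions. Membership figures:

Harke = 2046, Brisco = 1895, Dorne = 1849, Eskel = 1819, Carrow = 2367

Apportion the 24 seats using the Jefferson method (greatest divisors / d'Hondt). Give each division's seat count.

Standard divisor 9976/24 ≈ 415.667; standard quotas: Harke 4.922, Brisco 4.559, Dorne 4.448, Eskel 4.376, Carrow 5.694.
Rounding down gives 4, 4, 4, 4, 5 = 21 seats, so the divisor must be adjusted.
With modified divisor 374: modified quotas Harke 5.471, Brisco 5.067, Dorne 4.944, Eskel 4.864, Carrow 6.329.
Rounding down: Harke 5, Brisco 5, Dorne 4, Eskel 4, Carrow 6 (total 24).

Harke=5, Brisco=5, Dorne=4, Eskel=4, Carrow=6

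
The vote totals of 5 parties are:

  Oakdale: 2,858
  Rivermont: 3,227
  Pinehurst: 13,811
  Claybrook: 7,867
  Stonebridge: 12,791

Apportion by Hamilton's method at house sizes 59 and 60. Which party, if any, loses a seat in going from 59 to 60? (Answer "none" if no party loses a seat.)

At 59 seats: Oakdale 4, Rivermont 5, Pinehurst 20, Claybrook 11, Stonebridge 19.
At 60 seats: Oakdale 4, Rivermont 5, Pinehurst 20, Claybrook 12, Stonebridge 19.
No party's allocation decreased.

none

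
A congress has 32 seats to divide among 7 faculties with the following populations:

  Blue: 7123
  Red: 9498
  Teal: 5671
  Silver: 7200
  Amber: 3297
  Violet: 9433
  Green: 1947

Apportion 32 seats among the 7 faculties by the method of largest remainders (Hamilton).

Standard divisor: 44169 ÷ 32 ≈ 1380.281.
Standard quotas: Blue 5.1605, Red 6.8812, Teal 4.1086, Silver 5.2163, Amber 2.3886, Violet 6.8341, Green 1.4106.
Lower quotas: Blue 5, Red 6, Teal 4, Silver 5, Amber 2, Violet 6, Green 1 (sum 29, leaving 3 seats).
Remainders in descending order: Red 0.8812, Violet 0.8341, Green 0.4106, Amber 0.3886, Silver 0.2163, Blue 0.1605, Teal 0.1086.
The surplus seats go to Red, Violet, Green.

Blue 5; Red 7; Teal 4; Silver 5; Amber 2; Violet 7; Green 2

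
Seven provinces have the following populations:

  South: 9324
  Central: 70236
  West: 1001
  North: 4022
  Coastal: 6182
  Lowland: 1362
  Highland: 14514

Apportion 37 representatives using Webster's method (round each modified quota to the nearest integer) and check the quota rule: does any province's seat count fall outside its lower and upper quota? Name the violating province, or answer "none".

Standard quotas: South 3.235, Central 24.369, West 0.347, North 1.395, Coastal 2.145, Lowland 0.473, Highland 5.036.
Webster allocation: South 3, Central 26, West 0, North 1, Coastal 2, Lowland 0, Highland 5.
Central has quota 24.369 (lower 24, upper 25) but receives 26 — outside the quota interval.

Central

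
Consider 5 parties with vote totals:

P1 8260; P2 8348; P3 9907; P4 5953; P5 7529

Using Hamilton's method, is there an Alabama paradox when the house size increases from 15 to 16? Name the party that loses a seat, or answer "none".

none

At 15 seats: P1 3, P2 3, P3 4, P4 2, P5 3.
At 16 seats: P1 3, P2 3, P3 4, P4 3, P5 3.
No party's allocation decreased.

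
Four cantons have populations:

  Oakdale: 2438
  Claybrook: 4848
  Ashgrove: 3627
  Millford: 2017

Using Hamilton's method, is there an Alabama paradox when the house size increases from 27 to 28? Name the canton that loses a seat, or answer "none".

At 27 seats: Oakdale 5, Claybrook 10, Ashgrove 8, Millford 4.
At 28 seats: Oakdale 5, Claybrook 11, Ashgrove 8, Millford 4.
No canton's allocation decreased.

none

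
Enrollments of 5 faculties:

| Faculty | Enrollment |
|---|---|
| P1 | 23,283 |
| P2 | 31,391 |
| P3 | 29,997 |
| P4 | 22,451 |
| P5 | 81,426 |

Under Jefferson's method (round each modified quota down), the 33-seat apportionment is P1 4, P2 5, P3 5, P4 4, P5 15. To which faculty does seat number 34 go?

P2

Priority for the next seat is population ÷ (current seats + 1).
Priorities: P1 4656.600, P2 5231.833, P3 4999.500, P4 4490.200, P5 5089.125.
Highest priority: P2.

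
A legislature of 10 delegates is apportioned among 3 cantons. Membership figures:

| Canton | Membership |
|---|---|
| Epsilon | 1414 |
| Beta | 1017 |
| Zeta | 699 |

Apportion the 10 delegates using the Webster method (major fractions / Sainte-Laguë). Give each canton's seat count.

Epsilon=5; Beta=3; Zeta=2

Standard divisor 3130/10 ≈ 313; standard quotas: Epsilon 4.518, Beta 3.249, Zeta 2.233.
Rounding to the nearest integer gives Epsilon 5, Beta 3, Zeta 2 — total 10, matching the house size, so no adjustment is needed.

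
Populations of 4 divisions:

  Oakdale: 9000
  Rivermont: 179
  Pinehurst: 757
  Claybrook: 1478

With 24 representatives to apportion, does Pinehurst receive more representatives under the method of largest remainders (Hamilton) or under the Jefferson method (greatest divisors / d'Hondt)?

Hamilton: Oakdale 19, Rivermont 0, Pinehurst 2, Claybrook 3.
Jefferson: Oakdale 20, Rivermont 0, Pinehurst 1, Claybrook 3.
Pinehurst gets 2 under Hamilton and 1 under Jefferson.

Hamilton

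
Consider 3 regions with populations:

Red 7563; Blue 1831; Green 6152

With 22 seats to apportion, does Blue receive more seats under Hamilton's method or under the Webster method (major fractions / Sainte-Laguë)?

Webster

Hamilton: Red 11, Blue 2, Green 9.
Webster: Red 10, Blue 3, Green 9.
Blue gets 2 under Hamilton and 3 under Webster.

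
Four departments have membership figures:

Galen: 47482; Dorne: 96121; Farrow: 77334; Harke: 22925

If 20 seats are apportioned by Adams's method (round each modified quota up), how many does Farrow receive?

6

Standard divisor 243862/20 ≈ 12193.1; standard quotas: Galen 3.894, Dorne 7.883, Farrow 6.342, Harke 1.880.
Rounding up gives 4, 8, 7, 2 = 21 seats, so the divisor must be adjusted.
With modified divisor 13300: modified quotas Galen 3.570, Dorne 7.227, Farrow 5.815, Harke 1.724.
Rounding up: Galen 4, Dorne 8, Farrow 6, Harke 2 (total 20).
Farrow receives 6.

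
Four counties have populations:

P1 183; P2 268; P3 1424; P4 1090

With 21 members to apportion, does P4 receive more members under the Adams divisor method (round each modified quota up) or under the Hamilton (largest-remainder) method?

Adams: P1 2, P2 2, P3 10, P4 7.
Hamilton: P1 1, P2 2, P3 10, P4 8.
P4 gets 7 under Adams and 8 under Hamilton.

Hamilton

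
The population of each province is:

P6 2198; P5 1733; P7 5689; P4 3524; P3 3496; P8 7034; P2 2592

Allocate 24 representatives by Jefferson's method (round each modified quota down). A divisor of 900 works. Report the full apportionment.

With modified divisor 900: modified quotas P6 2.442, P5 1.926, P7 6.321, P4 3.916, P3 3.884, P8 7.816, P2 2.880.
Rounding down: P6 2, P5 1, P7 6, P4 3, P3 3, P8 7, P2 2 (total 24).

P6 2, P5 1, P7 6, P4 3, P3 3, P8 7, P2 2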